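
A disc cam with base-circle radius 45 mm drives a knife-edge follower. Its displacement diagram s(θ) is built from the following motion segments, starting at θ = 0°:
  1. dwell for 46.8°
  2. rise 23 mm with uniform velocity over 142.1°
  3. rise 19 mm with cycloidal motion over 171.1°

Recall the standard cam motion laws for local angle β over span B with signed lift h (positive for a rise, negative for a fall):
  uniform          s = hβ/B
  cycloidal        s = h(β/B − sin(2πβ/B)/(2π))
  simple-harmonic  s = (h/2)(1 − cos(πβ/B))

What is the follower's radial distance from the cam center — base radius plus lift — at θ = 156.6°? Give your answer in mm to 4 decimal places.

seg 1 [0°–46.8°] dwell: s stays 0.0000
seg 2 [46.8°–188.9°] uniform, h=23: θ=156.6° here. β=109.8, B=142.1. 23·109.8/142.1 = 17.7720 → s = 17.7720
radial distance = base radius + s = 45 + 17.7720 = 62.7720

62.7720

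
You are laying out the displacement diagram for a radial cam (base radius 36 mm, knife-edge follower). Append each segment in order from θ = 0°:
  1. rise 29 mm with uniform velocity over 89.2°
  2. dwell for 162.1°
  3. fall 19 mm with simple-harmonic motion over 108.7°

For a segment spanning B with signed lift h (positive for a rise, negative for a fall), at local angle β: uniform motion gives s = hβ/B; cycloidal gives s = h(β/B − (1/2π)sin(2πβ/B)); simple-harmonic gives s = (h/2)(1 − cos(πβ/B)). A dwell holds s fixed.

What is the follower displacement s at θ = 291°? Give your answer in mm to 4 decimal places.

seg 1 [0°–89.2°] uniform, h=29: full span → s += 29 → s = 29.0000
seg 2 [89.2°–251.3°] dwell: s stays 29.0000
seg 3 [251.3°–360°] simple-harmonic, h=-19: θ=291° here. β=39.7, B=108.7. -19/2·(1 − cos(π·0.3652)) = -5.5967 → s = 23.4033

23.4033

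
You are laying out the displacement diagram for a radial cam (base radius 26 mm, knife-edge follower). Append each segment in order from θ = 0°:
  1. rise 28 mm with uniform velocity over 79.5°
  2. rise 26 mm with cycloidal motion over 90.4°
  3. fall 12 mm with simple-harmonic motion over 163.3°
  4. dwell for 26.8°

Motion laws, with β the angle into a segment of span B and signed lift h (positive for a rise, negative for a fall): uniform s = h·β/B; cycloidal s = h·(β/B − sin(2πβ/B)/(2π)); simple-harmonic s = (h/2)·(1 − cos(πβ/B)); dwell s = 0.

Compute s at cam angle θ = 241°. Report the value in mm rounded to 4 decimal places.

seg 1 [0°–79.5°] uniform, h=28: full span → s += 28 → s = 28.0000
seg 2 [79.5°–169.9°] cycloidal, h=26: full span → s += 26 → s = 54.0000
seg 3 [169.9°–333.2°] simple-harmonic, h=-12: θ=241° here. β=71.1, B=163.3. -12/2·(1 − cos(π·0.4354)) = -4.7906 → s = 49.2094

49.2094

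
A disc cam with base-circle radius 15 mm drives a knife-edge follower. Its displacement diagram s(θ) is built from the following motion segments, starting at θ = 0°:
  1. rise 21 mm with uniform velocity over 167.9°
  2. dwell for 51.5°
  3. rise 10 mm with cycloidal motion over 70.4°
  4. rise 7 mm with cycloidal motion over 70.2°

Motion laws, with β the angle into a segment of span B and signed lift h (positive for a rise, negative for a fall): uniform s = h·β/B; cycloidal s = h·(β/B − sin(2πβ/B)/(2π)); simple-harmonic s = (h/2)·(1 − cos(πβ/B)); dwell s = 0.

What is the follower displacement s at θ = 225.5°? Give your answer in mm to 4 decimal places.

seg 1 [0°–167.9°] uniform, h=21: full span → s += 21 → s = 21.0000
seg 2 [167.9°–219.4°] dwell: s stays 21.0000
seg 3 [219.4°–289.8°] cycloidal, h=10: θ=225.5° here. β=6.1, B=70.4. 10·(0.0866 − sin(2π·0.0866)/(2π)) = 0.0422 → s = 21.0422

21.0422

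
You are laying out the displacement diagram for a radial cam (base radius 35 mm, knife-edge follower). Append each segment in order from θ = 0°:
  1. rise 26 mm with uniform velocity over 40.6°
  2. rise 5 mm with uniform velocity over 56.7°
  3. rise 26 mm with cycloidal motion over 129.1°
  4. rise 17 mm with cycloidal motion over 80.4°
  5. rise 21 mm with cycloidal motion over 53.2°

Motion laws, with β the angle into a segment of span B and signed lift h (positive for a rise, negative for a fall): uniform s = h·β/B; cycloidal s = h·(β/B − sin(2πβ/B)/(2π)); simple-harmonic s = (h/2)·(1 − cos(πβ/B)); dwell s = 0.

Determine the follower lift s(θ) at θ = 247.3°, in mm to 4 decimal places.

seg 1 [0°–40.6°] uniform, h=26: full span → s += 26 → s = 26.0000
seg 2 [40.6°–97.3°] uniform, h=5: full span → s += 5 → s = 31.0000
seg 3 [97.3°–226.4°] cycloidal, h=26: full span → s += 26 → s = 57.0000
seg 4 [226.4°–306.8°] cycloidal, h=17: θ=247.3° here. β=20.9, B=80.4. 17·(0.2600 − sin(2π·0.2600)/(2π)) = 1.7188 → s = 58.7188

58.7188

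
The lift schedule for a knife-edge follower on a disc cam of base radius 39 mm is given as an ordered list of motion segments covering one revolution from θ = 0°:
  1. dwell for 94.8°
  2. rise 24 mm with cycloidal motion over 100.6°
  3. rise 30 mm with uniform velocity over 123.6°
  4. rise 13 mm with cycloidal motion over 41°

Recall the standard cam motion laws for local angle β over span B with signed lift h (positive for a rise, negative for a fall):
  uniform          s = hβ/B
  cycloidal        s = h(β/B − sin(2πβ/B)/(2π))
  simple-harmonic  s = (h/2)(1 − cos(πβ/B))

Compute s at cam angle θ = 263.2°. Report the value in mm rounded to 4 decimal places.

seg 1 [0°–94.8°] dwell: s stays 0.0000
seg 2 [94.8°–195.4°] cycloidal, h=24: full span → s += 24 → s = 24.0000
seg 3 [195.4°–319°] uniform, h=30: θ=263.2° here. β=67.8, B=123.6. 30·67.8/123.6 = 16.4563 → s = 40.4563

40.4563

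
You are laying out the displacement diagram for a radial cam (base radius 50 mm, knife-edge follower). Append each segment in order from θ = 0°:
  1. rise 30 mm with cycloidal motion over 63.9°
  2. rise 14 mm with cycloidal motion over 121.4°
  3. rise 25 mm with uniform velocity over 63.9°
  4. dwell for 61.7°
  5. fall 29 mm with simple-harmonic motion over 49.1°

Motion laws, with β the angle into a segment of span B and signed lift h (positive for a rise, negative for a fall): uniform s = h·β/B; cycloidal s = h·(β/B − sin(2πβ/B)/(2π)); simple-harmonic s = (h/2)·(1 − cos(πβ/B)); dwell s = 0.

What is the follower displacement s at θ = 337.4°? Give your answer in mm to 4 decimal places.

seg 1 [0°–63.9°] cycloidal, h=30: full span → s += 30 → s = 30.0000
seg 2 [63.9°–185.3°] cycloidal, h=14: full span → s += 14 → s = 44.0000
seg 3 [185.3°–249.2°] uniform, h=25: full span → s += 25 → s = 69.0000
seg 4 [249.2°–310.9°] dwell: s stays 69.0000
seg 5 [310.9°–360°] simple-harmonic, h=-29: θ=337.4° here. β=26.5, B=49.1. -29/2·(1 − cos(π·0.5397)) = -16.3044 → s = 52.6956

52.6956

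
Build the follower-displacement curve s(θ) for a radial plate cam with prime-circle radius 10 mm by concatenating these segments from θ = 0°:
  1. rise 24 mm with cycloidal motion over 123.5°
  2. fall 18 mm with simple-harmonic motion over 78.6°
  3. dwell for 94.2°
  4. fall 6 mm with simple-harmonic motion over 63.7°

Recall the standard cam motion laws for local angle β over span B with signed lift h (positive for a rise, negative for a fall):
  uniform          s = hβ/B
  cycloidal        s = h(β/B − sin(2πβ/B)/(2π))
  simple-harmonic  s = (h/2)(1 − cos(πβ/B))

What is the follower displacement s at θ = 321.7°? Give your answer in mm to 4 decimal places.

seg 1 [0°–123.5°] cycloidal, h=24: full span → s += 24 → s = 24.0000
seg 2 [123.5°–202.1°] simple-harmonic, h=-18: full span → s += -18 → s = 6.0000
seg 3 [202.1°–296.3°] dwell: s stays 6.0000
seg 4 [296.3°–360°] simple-harmonic, h=-6: θ=321.7° here. β=25.4, B=63.7. -6/2·(1 − cos(π·0.3987)) = -2.0617 → s = 3.9383

3.9383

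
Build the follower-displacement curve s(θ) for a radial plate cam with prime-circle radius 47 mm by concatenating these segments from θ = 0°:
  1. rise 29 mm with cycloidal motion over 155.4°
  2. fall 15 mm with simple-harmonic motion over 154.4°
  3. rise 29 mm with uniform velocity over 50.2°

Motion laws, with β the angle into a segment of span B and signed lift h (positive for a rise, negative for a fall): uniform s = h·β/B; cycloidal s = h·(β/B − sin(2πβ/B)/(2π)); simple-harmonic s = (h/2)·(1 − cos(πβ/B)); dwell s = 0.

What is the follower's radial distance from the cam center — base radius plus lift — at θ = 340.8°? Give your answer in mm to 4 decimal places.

seg 1 [0°–155.4°] cycloidal, h=29: full span → s += 29 → s = 29.0000
seg 2 [155.4°–309.8°] simple-harmonic, h=-15: full span → s += -15 → s = 14.0000
seg 3 [309.8°–360°] uniform, h=29: θ=340.8° here. β=31, B=50.2. 29·31/50.2 = 17.9084 → s = 31.9084
radial distance = base radius + s = 47 + 31.9084 = 78.9084

78.9084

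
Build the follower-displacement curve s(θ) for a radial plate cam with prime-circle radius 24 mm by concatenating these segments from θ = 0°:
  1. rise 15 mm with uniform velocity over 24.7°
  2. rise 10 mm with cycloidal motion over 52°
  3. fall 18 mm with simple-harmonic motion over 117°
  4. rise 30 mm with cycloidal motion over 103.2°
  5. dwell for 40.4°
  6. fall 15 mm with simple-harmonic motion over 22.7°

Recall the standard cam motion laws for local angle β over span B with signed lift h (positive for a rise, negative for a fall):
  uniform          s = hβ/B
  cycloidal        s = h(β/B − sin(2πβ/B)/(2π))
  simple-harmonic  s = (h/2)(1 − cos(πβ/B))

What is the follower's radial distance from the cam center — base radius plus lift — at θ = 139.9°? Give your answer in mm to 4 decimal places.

seg 1 [0°–24.7°] uniform, h=15: full span → s += 15 → s = 15.0000
seg 2 [24.7°–76.7°] cycloidal, h=10: full span → s += 10 → s = 25.0000
seg 3 [76.7°–193.7°] simple-harmonic, h=-18: θ=139.9° here. β=63.2, B=117. -18/2·(1 − cos(π·0.5402)) = -10.1328 → s = 14.8672
radial distance = base radius + s = 24 + 14.8672 = 38.8672

38.8672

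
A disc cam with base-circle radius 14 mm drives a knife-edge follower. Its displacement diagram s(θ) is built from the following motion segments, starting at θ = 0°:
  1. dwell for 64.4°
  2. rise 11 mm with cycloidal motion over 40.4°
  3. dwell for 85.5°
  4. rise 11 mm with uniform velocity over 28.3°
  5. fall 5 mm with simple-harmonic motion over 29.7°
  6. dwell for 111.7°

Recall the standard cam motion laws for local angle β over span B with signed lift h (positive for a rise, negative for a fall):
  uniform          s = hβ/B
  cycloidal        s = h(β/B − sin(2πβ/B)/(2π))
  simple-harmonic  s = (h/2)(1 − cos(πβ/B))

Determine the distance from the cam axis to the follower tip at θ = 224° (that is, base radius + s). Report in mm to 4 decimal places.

seg 1 [0°–64.4°] dwell: s stays 0.0000
seg 2 [64.4°–104.8°] cycloidal, h=11: full span → s += 11 → s = 11.0000
seg 3 [104.8°–190.3°] dwell: s stays 11.0000
seg 4 [190.3°–218.6°] uniform, h=11: full span → s += 11 → s = 22.0000
seg 5 [218.6°–248.3°] simple-harmonic, h=-5: θ=224° here. β=5.4, B=29.7. -5/2·(1 − cos(π·0.1818)) = -0.3969 → s = 21.6031
radial distance = base radius + s = 14 + 21.6031 = 35.6031

35.6031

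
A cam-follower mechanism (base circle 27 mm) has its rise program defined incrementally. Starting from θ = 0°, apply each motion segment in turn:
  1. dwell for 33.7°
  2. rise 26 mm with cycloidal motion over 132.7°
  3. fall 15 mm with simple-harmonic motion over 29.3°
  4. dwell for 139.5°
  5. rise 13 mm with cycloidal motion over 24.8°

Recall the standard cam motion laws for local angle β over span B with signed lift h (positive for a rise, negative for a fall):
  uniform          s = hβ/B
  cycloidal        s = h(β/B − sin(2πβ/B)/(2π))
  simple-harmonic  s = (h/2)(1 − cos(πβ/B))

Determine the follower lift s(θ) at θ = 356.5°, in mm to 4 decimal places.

seg 1 [0°–33.7°] dwell: s stays 0.0000
seg 2 [33.7°–166.4°] cycloidal, h=26: full span → s += 26 → s = 26.0000
seg 3 [166.4°–195.7°] simple-harmonic, h=-15: full span → s += -15 → s = 11.0000
seg 4 [195.7°–335.2°] dwell: s stays 11.0000
seg 5 [335.2°–360°] cycloidal, h=13: θ=356.5° here. β=21.3, B=24.8. 13·(0.8589 − sin(2π·0.8589)/(2π)) = 12.7688 → s = 23.7688

23.7688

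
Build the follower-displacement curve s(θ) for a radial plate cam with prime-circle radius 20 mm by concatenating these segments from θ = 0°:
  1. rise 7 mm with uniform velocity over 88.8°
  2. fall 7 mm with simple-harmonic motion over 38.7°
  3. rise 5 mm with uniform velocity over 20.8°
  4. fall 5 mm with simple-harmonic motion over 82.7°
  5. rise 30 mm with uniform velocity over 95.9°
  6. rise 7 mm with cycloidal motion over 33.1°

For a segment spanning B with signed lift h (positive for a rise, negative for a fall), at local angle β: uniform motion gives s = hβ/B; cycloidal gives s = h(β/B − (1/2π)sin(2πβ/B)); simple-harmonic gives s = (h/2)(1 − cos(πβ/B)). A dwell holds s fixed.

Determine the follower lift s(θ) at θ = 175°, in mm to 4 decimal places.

seg 1 [0°–88.8°] uniform, h=7: full span → s += 7 → s = 7.0000
seg 2 [88.8°–127.5°] simple-harmonic, h=-7: full span → s += -7 → s = 0.0000
seg 3 [127.5°–148.3°] uniform, h=5: full span → s += 5 → s = 5.0000
seg 4 [148.3°–231°] simple-harmonic, h=-5: θ=175° here. β=26.7, B=82.7. -5/2·(1 − cos(π·0.3229)) = -1.1794 → s = 3.8206

3.8206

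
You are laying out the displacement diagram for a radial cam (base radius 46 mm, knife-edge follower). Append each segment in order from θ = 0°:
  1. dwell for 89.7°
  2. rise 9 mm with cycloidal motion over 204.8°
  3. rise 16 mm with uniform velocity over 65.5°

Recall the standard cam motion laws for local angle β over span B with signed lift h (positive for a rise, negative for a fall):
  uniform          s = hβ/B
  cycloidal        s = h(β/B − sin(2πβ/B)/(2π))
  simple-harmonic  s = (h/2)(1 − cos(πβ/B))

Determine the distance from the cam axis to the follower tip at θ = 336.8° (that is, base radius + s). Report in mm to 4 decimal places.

seg 1 [0°–89.7°] dwell: s stays 0.0000
seg 2 [89.7°–294.5°] cycloidal, h=9: full span → s += 9 → s = 9.0000
seg 3 [294.5°–360°] uniform, h=16: θ=336.8° here. β=42.3, B=65.5. 16·42.3/65.5 = 10.3328 → s = 19.3328
radial distance = base radius + s = 46 + 19.3328 = 65.3328

65.3328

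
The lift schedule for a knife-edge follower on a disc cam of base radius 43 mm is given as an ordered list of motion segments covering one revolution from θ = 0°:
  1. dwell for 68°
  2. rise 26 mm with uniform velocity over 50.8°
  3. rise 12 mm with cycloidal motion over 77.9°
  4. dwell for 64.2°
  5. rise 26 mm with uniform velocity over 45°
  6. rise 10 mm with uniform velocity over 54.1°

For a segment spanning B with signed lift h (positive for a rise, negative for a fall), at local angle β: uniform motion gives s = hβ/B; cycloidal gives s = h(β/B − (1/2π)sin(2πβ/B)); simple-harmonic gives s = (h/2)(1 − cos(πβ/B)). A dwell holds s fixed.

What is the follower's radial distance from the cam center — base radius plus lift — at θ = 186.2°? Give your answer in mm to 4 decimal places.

seg 1 [0°–68°] dwell: s stays 0.0000
seg 2 [68°–118.8°] uniform, h=26: full span → s += 26 → s = 26.0000
seg 3 [118.8°–196.7°] cycloidal, h=12: θ=186.2° here. β=67.4, B=77.9. 12·(0.8652 − sin(2π·0.8652)/(2π)) = 11.8135 → s = 37.8135
radial distance = base radius + s = 43 + 37.8135 = 80.8135

80.8135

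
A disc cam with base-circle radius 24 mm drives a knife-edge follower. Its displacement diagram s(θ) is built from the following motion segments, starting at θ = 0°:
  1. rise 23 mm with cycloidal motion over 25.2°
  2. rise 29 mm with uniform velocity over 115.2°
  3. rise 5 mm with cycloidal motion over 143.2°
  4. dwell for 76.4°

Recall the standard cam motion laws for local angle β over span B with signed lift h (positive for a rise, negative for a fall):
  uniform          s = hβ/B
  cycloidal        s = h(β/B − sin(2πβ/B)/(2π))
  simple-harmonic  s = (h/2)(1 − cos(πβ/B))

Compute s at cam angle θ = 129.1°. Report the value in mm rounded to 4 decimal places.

seg 1 [0°–25.2°] cycloidal, h=23: full span → s += 23 → s = 23.0000
seg 2 [25.2°–140.4°] uniform, h=29: θ=129.1° here. β=103.9, B=115.2. 29·103.9/115.2 = 26.1554 → s = 49.1554

49.1554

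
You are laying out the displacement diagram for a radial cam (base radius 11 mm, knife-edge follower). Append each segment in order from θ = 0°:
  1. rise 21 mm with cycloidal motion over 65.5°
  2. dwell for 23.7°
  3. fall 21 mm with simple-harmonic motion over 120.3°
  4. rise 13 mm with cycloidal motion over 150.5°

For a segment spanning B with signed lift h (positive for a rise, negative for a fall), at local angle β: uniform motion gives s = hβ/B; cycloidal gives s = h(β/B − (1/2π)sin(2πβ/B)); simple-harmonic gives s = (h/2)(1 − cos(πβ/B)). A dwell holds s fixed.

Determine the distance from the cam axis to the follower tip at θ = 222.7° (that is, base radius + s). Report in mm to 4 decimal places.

seg 1 [0°–65.5°] cycloidal, h=21: full span → s += 21 → s = 21.0000
seg 2 [65.5°–89.2°] dwell: s stays 21.0000
seg 3 [89.2°–209.5°] simple-harmonic, h=-21: full span → s += -21 → s = 0.0000
seg 4 [209.5°–360°] cycloidal, h=13: θ=222.7° here. β=13.2, B=150.5. 13·(0.0877 − sin(2π·0.0877)/(2π)) = 0.0568 → s = 0.0568
radial distance = base radius + s = 11 + 0.0568 = 11.0568

11.0568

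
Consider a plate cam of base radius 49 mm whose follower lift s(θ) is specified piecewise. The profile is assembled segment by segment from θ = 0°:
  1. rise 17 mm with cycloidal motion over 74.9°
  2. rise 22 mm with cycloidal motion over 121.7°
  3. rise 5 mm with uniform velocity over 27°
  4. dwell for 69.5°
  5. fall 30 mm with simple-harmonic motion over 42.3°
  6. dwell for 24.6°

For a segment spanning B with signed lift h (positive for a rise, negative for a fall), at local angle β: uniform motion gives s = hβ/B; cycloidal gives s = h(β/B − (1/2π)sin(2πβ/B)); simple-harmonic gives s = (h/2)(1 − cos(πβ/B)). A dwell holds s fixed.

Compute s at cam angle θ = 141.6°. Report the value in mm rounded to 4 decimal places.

seg 1 [0°–74.9°] cycloidal, h=17: full span → s += 17 → s = 17.0000
seg 2 [74.9°–196.6°] cycloidal, h=22: θ=141.6° here. β=66.7, B=121.7. 22·(0.5481 − sin(2π·0.5481)/(2π)) = 13.0990 → s = 30.0990

30.0990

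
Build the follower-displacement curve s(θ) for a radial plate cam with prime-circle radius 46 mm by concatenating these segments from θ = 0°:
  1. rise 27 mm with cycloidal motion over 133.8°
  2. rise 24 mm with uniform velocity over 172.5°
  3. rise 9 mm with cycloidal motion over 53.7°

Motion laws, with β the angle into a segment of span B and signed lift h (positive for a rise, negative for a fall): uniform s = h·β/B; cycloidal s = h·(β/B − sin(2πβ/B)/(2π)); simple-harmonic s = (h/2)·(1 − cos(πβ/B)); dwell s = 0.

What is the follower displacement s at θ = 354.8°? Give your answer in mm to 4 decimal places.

seg 1 [0°–133.8°] cycloidal, h=27: full span → s += 27 → s = 27.0000
seg 2 [133.8°–306.3°] uniform, h=24: full span → s += 24 → s = 51.0000
seg 3 [306.3°–360°] cycloidal, h=9: θ=354.8° here. β=48.5, B=53.7. 9·(0.9032 − sin(2π·0.9032)/(2π)) = 8.9472 → s = 59.9472

59.9472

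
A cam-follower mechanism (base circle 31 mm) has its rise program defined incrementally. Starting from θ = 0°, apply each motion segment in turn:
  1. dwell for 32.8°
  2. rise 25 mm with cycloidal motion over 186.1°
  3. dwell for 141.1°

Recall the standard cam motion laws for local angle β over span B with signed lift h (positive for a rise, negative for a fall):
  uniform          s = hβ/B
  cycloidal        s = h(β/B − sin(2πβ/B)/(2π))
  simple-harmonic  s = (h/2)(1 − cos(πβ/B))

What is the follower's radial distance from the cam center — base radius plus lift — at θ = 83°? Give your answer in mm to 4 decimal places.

seg 1 [0°–32.8°] dwell: s stays 0.0000
seg 2 [32.8°–218.9°] cycloidal, h=25: θ=83° here. β=50.2, B=186.1. 25·(0.2697 − sin(2π·0.2697)/(2π)) = 2.7954 → s = 2.7954
radial distance = base radius + s = 31 + 2.7954 = 33.7954

33.7954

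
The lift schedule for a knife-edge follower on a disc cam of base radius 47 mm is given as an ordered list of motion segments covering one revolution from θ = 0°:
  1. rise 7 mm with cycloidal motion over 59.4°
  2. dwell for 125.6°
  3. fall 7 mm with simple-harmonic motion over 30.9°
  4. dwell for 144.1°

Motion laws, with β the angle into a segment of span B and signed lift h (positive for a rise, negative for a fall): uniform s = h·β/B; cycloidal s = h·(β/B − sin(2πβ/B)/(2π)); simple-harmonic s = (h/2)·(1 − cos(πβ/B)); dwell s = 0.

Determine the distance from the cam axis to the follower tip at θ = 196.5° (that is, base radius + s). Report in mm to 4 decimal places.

seg 1 [0°–59.4°] cycloidal, h=7: full span → s += 7 → s = 7.0000
seg 2 [59.4°–185°] dwell: s stays 7.0000
seg 3 [185°–215.9°] simple-harmonic, h=-7: θ=196.5° here. β=11.5, B=30.9. -7/2·(1 − cos(π·0.3722)) = -2.1319 → s = 4.8681
radial distance = base radius + s = 47 + 4.8681 = 51.8681

51.8681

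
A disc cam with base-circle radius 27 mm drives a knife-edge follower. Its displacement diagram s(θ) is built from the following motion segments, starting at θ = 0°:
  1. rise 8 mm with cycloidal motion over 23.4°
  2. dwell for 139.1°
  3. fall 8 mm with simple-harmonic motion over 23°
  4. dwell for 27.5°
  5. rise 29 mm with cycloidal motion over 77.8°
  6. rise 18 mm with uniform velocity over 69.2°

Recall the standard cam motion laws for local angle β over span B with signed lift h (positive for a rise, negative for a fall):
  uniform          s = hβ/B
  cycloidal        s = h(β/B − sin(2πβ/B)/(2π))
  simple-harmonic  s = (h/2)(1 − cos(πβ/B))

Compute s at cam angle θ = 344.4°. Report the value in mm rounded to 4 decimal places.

seg 1 [0°–23.4°] cycloidal, h=8: full span → s += 8 → s = 8.0000
seg 2 [23.4°–162.5°] dwell: s stays 8.0000
seg 3 [162.5°–185.5°] simple-harmonic, h=-8: full span → s += -8 → s = 0.0000
seg 4 [185.5°–213°] dwell: s stays 0.0000
seg 5 [213°–290.8°] cycloidal, h=29: full span → s += 29 → s = 29.0000
seg 6 [290.8°–360°] uniform, h=18: θ=344.4° here. β=53.6, B=69.2. 18·53.6/69.2 = 13.9422 → s = 42.9422

42.9422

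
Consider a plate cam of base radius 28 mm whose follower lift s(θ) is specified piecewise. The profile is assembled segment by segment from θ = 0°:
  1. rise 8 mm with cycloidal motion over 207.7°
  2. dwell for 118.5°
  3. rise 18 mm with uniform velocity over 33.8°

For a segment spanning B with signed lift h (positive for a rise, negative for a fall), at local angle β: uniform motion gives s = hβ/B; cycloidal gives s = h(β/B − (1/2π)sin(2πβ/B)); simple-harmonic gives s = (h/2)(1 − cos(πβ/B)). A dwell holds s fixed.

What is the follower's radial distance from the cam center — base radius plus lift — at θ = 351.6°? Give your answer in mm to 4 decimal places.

seg 1 [0°–207.7°] cycloidal, h=8: full span → s += 8 → s = 8.0000
seg 2 [207.7°–326.2°] dwell: s stays 8.0000
seg 3 [326.2°–360°] uniform, h=18: θ=351.6° here. β=25.4, B=33.8. 18·25.4/33.8 = 13.5266 → s = 21.5266
radial distance = base radius + s = 28 + 21.5266 = 49.5266

49.5266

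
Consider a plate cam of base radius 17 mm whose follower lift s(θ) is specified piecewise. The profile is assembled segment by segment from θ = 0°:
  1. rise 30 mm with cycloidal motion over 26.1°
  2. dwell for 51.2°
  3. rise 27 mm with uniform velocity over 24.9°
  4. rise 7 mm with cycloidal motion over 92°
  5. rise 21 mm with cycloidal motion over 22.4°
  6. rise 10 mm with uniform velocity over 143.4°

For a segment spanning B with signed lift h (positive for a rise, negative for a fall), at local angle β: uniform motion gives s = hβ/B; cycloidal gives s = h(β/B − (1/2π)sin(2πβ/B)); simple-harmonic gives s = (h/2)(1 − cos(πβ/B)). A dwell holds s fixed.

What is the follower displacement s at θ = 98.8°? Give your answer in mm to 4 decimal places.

seg 1 [0°–26.1°] cycloidal, h=30: full span → s += 30 → s = 30.0000
seg 2 [26.1°–77.3°] dwell: s stays 30.0000
seg 3 [77.3°–102.2°] uniform, h=27: θ=98.8° here. β=21.5, B=24.9. 27·21.5/24.9 = 23.3133 → s = 53.3133

53.3133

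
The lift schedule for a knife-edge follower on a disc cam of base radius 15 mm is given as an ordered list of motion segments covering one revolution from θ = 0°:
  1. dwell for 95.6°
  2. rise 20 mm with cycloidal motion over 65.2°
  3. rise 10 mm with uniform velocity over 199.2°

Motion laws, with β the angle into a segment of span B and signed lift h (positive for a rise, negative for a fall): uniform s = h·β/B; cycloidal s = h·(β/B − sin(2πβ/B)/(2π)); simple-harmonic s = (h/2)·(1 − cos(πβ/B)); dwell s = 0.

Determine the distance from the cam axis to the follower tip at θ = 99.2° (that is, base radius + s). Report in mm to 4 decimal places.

seg 1 [0°–95.6°] dwell: s stays 0.0000
seg 2 [95.6°–160.8°] cycloidal, h=20: θ=99.2° here. β=3.6, B=65.2. 20·(0.0552 − sin(2π·0.0552)/(2π)) = 0.0220 → s = 0.0220
radial distance = base radius + s = 15 + 0.0220 = 15.0220

15.0220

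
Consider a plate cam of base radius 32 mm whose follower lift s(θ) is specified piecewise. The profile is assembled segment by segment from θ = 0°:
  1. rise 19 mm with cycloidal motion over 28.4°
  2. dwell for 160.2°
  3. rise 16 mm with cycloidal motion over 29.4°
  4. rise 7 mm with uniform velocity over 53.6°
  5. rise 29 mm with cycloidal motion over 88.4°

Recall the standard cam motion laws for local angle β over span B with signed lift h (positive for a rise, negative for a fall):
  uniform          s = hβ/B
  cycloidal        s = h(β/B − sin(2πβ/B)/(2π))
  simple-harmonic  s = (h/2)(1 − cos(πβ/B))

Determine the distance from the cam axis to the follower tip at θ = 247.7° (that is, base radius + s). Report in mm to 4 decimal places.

seg 1 [0°–28.4°] cycloidal, h=19: full span → s += 19 → s = 19.0000
seg 2 [28.4°–188.6°] dwell: s stays 19.0000
seg 3 [188.6°–218°] cycloidal, h=16: full span → s += 16 → s = 35.0000
seg 4 [218°–271.6°] uniform, h=7: θ=247.7° here. β=29.7, B=53.6. 7·29.7/53.6 = 3.8787 → s = 38.8787
radial distance = base radius + s = 32 + 38.8787 = 70.8787

70.8787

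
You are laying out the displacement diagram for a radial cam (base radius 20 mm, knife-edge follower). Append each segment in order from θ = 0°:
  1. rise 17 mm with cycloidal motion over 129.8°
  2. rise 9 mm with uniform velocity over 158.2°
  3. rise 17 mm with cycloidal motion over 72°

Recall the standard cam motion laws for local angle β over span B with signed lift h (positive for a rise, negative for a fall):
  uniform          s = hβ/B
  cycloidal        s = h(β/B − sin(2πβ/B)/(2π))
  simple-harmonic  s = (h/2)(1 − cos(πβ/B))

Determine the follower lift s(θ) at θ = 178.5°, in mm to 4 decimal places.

seg 1 [0°–129.8°] cycloidal, h=17: full span → s += 17 → s = 17.0000
seg 2 [129.8°–288°] uniform, h=9: θ=178.5° here. β=48.7, B=158.2. 9·48.7/158.2 = 2.7705 → s = 19.7705

19.7705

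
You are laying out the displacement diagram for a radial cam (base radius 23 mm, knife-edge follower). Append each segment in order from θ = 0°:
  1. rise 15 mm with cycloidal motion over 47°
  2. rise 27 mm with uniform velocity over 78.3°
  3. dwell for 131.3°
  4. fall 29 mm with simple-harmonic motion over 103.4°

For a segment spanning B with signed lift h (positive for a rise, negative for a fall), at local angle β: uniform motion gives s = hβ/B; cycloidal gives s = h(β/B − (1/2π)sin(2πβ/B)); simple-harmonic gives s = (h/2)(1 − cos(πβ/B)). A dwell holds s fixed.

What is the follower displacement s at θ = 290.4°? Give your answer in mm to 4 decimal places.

seg 1 [0°–47°] cycloidal, h=15: full span → s += 15 → s = 15.0000
seg 2 [47°–125.3°] uniform, h=27: full span → s += 27 → s = 42.0000
seg 3 [125.3°–256.6°] dwell: s stays 42.0000
seg 4 [256.6°–360°] simple-harmonic, h=-29: θ=290.4° here. β=33.8, B=103.4. -29/2·(1 − cos(π·0.3269)) = -6.9972 → s = 35.0028

35.0028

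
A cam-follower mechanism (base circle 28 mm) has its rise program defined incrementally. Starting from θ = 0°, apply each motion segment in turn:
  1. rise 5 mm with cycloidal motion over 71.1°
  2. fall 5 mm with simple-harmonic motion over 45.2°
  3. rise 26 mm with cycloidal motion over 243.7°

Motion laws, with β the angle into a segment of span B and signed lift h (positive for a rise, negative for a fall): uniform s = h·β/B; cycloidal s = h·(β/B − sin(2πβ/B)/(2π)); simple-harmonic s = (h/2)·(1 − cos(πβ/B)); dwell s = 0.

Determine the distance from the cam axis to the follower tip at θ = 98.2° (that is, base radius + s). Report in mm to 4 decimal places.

seg 1 [0°–71.1°] cycloidal, h=5: full span → s += 5 → s = 5.0000
seg 2 [71.1°–116.3°] simple-harmonic, h=-5: θ=98.2° here. β=27.1, B=45.2. -5/2·(1 − cos(π·0.5996)) = -3.2692 → s = 1.7308
radial distance = base radius + s = 28 + 1.7308 = 29.7308

29.7308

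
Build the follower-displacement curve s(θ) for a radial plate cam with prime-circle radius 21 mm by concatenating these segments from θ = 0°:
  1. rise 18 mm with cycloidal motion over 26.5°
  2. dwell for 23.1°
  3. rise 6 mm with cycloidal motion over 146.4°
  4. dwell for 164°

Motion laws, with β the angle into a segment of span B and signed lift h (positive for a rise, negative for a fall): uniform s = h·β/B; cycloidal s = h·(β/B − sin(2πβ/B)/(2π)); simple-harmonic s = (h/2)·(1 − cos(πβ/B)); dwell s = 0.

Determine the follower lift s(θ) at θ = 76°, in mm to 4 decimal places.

seg 1 [0°–26.5°] cycloidal, h=18: full span → s += 18 → s = 18.0000
seg 2 [26.5°–49.6°] dwell: s stays 18.0000
seg 3 [49.6°–196°] cycloidal, h=6: θ=76° here. β=26.4, B=146.4. 6·(0.1803 − sin(2π·0.1803)/(2π)) = 0.2171 → s = 18.2171

18.2171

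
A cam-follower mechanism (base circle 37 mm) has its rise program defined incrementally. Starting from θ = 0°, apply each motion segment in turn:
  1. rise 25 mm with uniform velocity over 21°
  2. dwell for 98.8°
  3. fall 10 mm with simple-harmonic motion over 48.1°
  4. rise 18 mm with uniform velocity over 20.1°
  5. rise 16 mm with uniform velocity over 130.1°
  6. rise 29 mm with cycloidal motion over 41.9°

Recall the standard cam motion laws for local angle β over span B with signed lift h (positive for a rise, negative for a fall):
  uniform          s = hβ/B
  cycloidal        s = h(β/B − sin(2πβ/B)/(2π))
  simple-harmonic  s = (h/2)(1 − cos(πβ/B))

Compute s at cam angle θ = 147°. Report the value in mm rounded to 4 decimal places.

seg 1 [0°–21°] uniform, h=25: full span → s += 25 → s = 25.0000
seg 2 [21°–119.8°] dwell: s stays 25.0000
seg 3 [119.8°–167.9°] simple-harmonic, h=-10: θ=147° here. β=27.2, B=48.1. -10/2·(1 − cos(π·0.5655)) = -6.0215 → s = 18.9785

18.9785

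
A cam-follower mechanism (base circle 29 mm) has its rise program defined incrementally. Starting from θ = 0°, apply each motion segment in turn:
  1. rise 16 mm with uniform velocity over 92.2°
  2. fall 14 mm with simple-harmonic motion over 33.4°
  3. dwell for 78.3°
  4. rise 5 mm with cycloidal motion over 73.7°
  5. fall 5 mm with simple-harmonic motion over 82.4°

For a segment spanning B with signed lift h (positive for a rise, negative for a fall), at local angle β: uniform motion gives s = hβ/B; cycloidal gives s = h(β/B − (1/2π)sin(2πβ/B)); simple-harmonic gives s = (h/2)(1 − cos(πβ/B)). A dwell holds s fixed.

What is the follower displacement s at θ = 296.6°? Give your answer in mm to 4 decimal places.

seg 1 [0°–92.2°] uniform, h=16: full span → s += 16 → s = 16.0000
seg 2 [92.2°–125.6°] simple-harmonic, h=-14: full span → s += -14 → s = 2.0000
seg 3 [125.6°–203.9°] dwell: s stays 2.0000
seg 4 [203.9°–277.6°] cycloidal, h=5: full span → s += 5 → s = 7.0000
seg 5 [277.6°–360°] simple-harmonic, h=-5: θ=296.6° here. β=19, B=82.4. -5/2·(1 − cos(π·0.2306)) = -0.6278 → s = 6.3722

6.3722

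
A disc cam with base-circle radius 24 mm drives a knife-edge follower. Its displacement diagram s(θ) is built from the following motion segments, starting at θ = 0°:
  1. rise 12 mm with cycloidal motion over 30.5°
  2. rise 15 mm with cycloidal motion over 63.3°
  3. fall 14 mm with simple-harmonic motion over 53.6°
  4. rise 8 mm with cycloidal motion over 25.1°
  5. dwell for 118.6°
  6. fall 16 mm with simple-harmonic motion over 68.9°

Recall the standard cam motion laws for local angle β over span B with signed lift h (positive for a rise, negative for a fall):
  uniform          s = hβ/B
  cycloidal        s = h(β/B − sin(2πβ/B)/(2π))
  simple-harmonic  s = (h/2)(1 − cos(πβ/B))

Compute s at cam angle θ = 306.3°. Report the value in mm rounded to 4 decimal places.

seg 1 [0°–30.5°] cycloidal, h=12: full span → s += 12 → s = 12.0000
seg 2 [30.5°–93.8°] cycloidal, h=15: full span → s += 15 → s = 27.0000
seg 3 [93.8°–147.4°] simple-harmonic, h=-14: full span → s += -14 → s = 13.0000
seg 4 [147.4°–172.5°] cycloidal, h=8: full span → s += 8 → s = 21.0000
seg 5 [172.5°–291.1°] dwell: s stays 21.0000
seg 6 [291.1°–360°] simple-harmonic, h=-16: θ=306.3° here. β=15.2, B=68.9. -16/2·(1 − cos(π·0.2206)) = -1.8457 → s = 19.1543

19.1543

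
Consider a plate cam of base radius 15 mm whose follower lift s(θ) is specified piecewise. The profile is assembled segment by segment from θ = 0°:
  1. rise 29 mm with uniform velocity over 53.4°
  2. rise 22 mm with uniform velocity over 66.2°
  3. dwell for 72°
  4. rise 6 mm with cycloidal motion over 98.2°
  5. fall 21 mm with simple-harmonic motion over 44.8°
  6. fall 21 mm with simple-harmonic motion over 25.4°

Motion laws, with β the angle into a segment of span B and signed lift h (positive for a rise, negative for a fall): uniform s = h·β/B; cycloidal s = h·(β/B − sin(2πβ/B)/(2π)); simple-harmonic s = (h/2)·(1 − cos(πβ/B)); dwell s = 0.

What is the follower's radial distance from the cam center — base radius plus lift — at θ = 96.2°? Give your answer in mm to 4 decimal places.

seg 1 [0°–53.4°] uniform, h=29: full span → s += 29 → s = 29.0000
seg 2 [53.4°–119.6°] uniform, h=22: θ=96.2° here. β=42.8, B=66.2. 22·42.8/66.2 = 14.2236 → s = 43.2236
radial distance = base radius + s = 15 + 43.2236 = 58.2236

58.2236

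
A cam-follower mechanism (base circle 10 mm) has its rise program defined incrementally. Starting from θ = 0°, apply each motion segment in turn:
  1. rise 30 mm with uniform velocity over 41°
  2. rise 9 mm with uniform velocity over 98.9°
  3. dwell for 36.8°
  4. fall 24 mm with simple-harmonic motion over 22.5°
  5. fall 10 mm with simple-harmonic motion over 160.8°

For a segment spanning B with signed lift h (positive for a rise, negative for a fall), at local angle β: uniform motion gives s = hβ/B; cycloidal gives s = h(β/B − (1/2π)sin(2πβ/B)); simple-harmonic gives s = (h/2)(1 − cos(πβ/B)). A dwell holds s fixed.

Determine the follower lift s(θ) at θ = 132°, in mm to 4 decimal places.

seg 1 [0°–41°] uniform, h=30: full span → s += 30 → s = 30.0000
seg 2 [41°–139.9°] uniform, h=9: θ=132° here. β=91, B=98.9. 9·91/98.9 = 8.2811 → s = 38.2811

38.2811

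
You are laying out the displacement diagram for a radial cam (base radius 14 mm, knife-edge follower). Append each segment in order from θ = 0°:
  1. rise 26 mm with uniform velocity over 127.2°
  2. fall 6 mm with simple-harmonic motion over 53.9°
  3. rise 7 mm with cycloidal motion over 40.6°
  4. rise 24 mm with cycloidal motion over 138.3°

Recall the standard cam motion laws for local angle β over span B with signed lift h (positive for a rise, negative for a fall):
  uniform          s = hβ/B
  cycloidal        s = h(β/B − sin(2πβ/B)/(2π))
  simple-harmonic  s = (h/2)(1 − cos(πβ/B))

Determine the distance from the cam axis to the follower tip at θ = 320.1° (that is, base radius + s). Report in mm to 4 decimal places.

seg 1 [0°–127.2°] uniform, h=26: full span → s += 26 → s = 26.0000
seg 2 [127.2°–181.1°] simple-harmonic, h=-6: full span → s += -6 → s = 20.0000
seg 3 [181.1°–221.7°] cycloidal, h=7: full span → s += 7 → s = 27.0000
seg 4 [221.7°–360°] cycloidal, h=24: θ=320.1° here. β=98.4, B=138.3. 24·(0.7115 − sin(2π·0.7115)/(2π)) = 20.7844 → s = 47.7844
radial distance = base radius + s = 14 + 47.7844 = 61.7844

61.7844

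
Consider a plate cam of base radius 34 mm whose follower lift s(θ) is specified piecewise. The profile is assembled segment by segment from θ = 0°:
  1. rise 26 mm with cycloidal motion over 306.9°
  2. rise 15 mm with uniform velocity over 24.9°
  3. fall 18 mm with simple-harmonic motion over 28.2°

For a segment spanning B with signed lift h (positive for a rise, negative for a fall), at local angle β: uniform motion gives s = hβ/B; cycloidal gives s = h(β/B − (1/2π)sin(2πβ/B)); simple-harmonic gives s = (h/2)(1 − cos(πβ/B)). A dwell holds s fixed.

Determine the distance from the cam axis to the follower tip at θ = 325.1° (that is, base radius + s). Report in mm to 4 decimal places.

seg 1 [0°–306.9°] cycloidal, h=26: full span → s += 26 → s = 26.0000
seg 2 [306.9°–331.8°] uniform, h=15: θ=325.1° here. β=18.2, B=24.9. 15·18.2/24.9 = 10.9639 → s = 36.9639
radial distance = base radius + s = 34 + 36.9639 = 70.9639

70.9639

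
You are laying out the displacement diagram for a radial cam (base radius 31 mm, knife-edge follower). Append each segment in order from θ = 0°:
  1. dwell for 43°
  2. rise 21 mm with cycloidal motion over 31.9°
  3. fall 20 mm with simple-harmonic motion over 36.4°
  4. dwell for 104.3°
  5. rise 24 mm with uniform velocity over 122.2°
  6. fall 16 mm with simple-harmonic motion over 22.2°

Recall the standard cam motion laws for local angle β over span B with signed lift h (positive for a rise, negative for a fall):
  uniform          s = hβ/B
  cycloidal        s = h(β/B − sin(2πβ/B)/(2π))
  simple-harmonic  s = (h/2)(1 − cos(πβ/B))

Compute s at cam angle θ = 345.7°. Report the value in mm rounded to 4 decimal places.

seg 1 [0°–43°] dwell: s stays 0.0000
seg 2 [43°–74.9°] cycloidal, h=21: full span → s += 21 → s = 21.0000
seg 3 [74.9°–111.3°] simple-harmonic, h=-20: full span → s += -20 → s = 1.0000
seg 4 [111.3°–215.6°] dwell: s stays 1.0000
seg 5 [215.6°–337.8°] uniform, h=24: full span → s += 24 → s = 25.0000
seg 6 [337.8°–360°] simple-harmonic, h=-16: θ=345.7° here. β=7.9, B=22.2. -16/2·(1 − cos(π·0.3559)) = -4.4998 → s = 20.5002

20.5002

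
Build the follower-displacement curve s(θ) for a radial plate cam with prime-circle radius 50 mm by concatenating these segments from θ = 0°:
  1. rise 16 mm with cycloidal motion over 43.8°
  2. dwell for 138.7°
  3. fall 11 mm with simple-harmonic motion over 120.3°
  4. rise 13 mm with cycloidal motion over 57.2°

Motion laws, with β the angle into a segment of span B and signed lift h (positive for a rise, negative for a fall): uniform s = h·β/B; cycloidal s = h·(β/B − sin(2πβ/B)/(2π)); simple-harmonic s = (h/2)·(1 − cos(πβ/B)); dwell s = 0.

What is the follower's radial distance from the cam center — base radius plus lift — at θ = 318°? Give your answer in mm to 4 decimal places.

seg 1 [0°–43.8°] cycloidal, h=16: full span → s += 16 → s = 16.0000
seg 2 [43.8°–182.5°] dwell: s stays 16.0000
seg 3 [182.5°–302.8°] simple-harmonic, h=-11: full span → s += -11 → s = 5.0000
seg 4 [302.8°–360°] cycloidal, h=13: θ=318° here. β=15.2, B=57.2. 13·(0.2657 − sin(2π·0.2657)/(2π)) = 1.3956 → s = 6.3956
radial distance = base radius + s = 50 + 6.3956 = 56.3956

56.3956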